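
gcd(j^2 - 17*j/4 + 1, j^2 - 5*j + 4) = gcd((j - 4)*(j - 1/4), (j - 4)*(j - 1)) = j - 4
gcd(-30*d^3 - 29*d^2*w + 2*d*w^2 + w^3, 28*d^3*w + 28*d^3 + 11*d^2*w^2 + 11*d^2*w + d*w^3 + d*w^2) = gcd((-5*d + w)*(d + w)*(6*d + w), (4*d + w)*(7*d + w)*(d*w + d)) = 1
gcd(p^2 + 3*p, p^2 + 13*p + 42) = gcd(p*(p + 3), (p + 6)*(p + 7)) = 1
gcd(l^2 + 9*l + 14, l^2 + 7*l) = l + 7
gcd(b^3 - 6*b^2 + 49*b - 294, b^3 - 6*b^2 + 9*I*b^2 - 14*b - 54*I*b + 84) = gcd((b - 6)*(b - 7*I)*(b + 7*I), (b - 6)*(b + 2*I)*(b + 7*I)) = b^2 + b*(-6 + 7*I) - 42*I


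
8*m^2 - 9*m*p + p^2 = (-8*m + p)*(-m + p)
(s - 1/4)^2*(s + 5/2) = s^3 + 2*s^2 - 19*s/16 + 5/32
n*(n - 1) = n^2 - n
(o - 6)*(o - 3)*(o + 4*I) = o^3 - 9*o^2 + 4*I*o^2 + 18*o - 36*I*o + 72*I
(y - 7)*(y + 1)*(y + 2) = y^3 - 4*y^2 - 19*y - 14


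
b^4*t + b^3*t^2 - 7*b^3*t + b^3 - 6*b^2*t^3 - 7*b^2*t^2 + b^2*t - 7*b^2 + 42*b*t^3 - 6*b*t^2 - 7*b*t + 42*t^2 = (b - 7)*(b - 2*t)*(b + 3*t)*(b*t + 1)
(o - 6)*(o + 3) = o^2 - 3*o - 18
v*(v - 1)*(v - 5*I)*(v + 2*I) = v^4 - v^3 - 3*I*v^3 + 10*v^2 + 3*I*v^2 - 10*v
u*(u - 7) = u^2 - 7*u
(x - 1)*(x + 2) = x^2 + x - 2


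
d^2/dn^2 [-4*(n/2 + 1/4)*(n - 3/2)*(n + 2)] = -12*n - 4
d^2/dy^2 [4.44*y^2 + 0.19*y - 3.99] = 8.88000000000000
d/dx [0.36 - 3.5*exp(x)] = -3.5*exp(x)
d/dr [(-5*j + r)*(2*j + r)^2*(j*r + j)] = j*(2*j + r)*(-(2*j + r)*(5*j - r) + (2*j + r)*(r + 1) - 2*(5*j - r)*(r + 1))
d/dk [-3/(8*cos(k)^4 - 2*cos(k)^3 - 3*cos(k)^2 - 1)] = 6*(-16*cos(k)^2 + 3*cos(k) + 3)*sin(k)*cos(k)/(-8*cos(k)^4 + 2*cos(k)^3 + 3*cos(k)^2 + 1)^2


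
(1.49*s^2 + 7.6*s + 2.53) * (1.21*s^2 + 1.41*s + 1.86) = 1.8029*s^4 + 11.2969*s^3 + 16.5487*s^2 + 17.7033*s + 4.7058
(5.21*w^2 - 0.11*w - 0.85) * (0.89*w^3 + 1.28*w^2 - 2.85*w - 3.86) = 4.6369*w^5 + 6.5709*w^4 - 15.7458*w^3 - 20.8851*w^2 + 2.8471*w + 3.281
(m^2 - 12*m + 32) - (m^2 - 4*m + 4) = 28 - 8*m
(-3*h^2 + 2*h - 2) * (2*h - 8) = -6*h^3 + 28*h^2 - 20*h + 16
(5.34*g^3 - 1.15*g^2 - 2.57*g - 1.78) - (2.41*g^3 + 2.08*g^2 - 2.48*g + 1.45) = 2.93*g^3 - 3.23*g^2 - 0.0899999999999999*g - 3.23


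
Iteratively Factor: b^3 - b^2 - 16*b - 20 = (b + 2)*(b^2 - 3*b - 10) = (b + 2)^2*(b - 5)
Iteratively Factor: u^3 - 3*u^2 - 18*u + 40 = (u - 2)*(u^2 - u - 20) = (u - 2)*(u + 4)*(u - 5)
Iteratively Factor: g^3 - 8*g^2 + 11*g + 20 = (g + 1)*(g^2 - 9*g + 20) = (g - 5)*(g + 1)*(g - 4)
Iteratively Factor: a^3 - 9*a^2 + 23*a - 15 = (a - 3)*(a^2 - 6*a + 5) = (a - 5)*(a - 3)*(a - 1)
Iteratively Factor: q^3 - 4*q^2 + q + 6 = (q - 2)*(q^2 - 2*q - 3) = (q - 2)*(q + 1)*(q - 3)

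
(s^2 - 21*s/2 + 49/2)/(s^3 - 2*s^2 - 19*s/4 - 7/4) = 2*(s - 7)/(2*s^2 + 3*s + 1)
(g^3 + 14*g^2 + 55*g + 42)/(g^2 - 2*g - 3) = (g^2 + 13*g + 42)/(g - 3)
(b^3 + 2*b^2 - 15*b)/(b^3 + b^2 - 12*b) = (b + 5)/(b + 4)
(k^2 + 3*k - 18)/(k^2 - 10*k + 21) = (k + 6)/(k - 7)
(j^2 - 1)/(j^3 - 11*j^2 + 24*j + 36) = (j - 1)/(j^2 - 12*j + 36)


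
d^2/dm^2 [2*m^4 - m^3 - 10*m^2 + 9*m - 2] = 24*m^2 - 6*m - 20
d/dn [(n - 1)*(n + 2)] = 2*n + 1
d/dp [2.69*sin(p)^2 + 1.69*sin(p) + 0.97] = (5.38*sin(p) + 1.69)*cos(p)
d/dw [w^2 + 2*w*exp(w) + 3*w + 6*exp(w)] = 2*w*exp(w) + 2*w + 8*exp(w) + 3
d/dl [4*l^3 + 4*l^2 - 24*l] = 12*l^2 + 8*l - 24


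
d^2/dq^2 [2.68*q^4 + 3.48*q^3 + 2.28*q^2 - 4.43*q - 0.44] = 32.16*q^2 + 20.88*q + 4.56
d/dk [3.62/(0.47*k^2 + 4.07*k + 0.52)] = (-3.4028*k - 14.7334)/(0.47*k^2 + 4.07*k + 0.52)^2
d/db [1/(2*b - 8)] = -1/(2*(b - 4)^2)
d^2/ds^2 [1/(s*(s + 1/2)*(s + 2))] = 4*(24*s^4 + 80*s^3 + 87*s^2 + 30*s + 4)/(s^3*(8*s^6 + 60*s^5 + 174*s^4 + 245*s^3 + 174*s^2 + 60*s + 8))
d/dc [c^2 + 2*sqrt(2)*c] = 2*c + 2*sqrt(2)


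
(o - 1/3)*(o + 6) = o^2 + 17*o/3 - 2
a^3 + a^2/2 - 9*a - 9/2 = (a - 3)*(a + 1/2)*(a + 3)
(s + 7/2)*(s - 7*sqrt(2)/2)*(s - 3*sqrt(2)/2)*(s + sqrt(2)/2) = s^4 - 9*sqrt(2)*s^3/2 + 7*s^3/2 - 63*sqrt(2)*s^2/4 + 11*s^2/2 + 21*sqrt(2)*s/4 + 77*s/4 + 147*sqrt(2)/8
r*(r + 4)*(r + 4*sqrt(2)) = r^3 + 4*r^2 + 4*sqrt(2)*r^2 + 16*sqrt(2)*r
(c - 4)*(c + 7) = c^2 + 3*c - 28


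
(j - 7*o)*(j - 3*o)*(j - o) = j^3 - 11*j^2*o + 31*j*o^2 - 21*o^3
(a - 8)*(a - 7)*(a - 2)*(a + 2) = a^4 - 15*a^3 + 52*a^2 + 60*a - 224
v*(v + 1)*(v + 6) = v^3 + 7*v^2 + 6*v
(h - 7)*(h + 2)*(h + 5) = h^3 - 39*h - 70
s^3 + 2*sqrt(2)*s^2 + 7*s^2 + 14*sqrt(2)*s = s*(s + 7)*(s + 2*sqrt(2))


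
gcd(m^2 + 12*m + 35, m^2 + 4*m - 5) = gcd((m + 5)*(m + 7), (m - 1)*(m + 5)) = m + 5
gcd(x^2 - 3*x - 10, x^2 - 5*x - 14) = x + 2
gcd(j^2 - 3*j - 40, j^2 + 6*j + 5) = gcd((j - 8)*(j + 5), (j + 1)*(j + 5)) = j + 5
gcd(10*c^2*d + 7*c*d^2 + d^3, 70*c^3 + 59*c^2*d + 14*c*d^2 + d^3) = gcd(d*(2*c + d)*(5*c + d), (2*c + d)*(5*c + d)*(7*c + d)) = 10*c^2 + 7*c*d + d^2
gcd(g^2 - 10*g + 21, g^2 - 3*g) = g - 3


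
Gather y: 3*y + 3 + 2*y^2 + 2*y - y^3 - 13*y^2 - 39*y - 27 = -y^3 - 11*y^2 - 34*y - 24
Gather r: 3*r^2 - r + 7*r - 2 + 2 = 3*r^2 + 6*r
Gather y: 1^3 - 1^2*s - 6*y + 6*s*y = -s + y*(6*s - 6) + 1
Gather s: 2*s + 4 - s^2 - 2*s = 4 - s^2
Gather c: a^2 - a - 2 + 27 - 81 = a^2 - a - 56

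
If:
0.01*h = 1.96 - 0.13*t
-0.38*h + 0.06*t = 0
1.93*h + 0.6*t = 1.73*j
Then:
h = 2.35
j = 7.79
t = 14.90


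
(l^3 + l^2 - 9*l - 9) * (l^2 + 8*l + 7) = l^5 + 9*l^4 + 6*l^3 - 74*l^2 - 135*l - 63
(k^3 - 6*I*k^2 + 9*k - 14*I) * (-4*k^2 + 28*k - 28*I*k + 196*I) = -4*k^5 + 28*k^4 - 4*I*k^4 - 204*k^3 + 28*I*k^3 + 1428*k^2 - 196*I*k^2 - 392*k + 1372*I*k + 2744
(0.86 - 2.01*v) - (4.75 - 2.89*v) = 0.88*v - 3.89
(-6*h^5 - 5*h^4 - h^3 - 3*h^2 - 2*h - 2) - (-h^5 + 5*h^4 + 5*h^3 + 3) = -5*h^5 - 10*h^4 - 6*h^3 - 3*h^2 - 2*h - 5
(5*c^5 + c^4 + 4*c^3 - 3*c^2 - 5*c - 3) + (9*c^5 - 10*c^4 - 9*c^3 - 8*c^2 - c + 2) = 14*c^5 - 9*c^4 - 5*c^3 - 11*c^2 - 6*c - 1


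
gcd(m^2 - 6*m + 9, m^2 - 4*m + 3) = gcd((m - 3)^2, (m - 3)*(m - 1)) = m - 3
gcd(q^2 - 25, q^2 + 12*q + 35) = q + 5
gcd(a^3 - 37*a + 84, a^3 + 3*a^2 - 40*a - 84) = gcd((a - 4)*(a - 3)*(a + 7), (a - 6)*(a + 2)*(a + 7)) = a + 7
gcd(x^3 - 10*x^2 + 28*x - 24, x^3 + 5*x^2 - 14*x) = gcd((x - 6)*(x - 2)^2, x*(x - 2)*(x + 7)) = x - 2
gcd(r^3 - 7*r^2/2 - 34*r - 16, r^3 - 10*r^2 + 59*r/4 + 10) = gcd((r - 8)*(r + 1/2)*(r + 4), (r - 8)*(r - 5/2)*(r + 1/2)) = r^2 - 15*r/2 - 4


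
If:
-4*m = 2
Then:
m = -1/2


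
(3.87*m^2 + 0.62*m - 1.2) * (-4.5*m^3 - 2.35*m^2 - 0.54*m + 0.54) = -17.415*m^5 - 11.8845*m^4 + 1.8532*m^3 + 4.575*m^2 + 0.9828*m - 0.648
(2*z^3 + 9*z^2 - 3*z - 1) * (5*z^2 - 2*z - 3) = 10*z^5 + 41*z^4 - 39*z^3 - 26*z^2 + 11*z + 3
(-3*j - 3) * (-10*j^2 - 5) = 30*j^3 + 30*j^2 + 15*j + 15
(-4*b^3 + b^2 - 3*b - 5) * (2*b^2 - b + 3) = -8*b^5 + 6*b^4 - 19*b^3 - 4*b^2 - 4*b - 15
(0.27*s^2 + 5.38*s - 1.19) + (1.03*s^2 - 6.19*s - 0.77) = 1.3*s^2 - 0.81*s - 1.96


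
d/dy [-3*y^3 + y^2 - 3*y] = -9*y^2 + 2*y - 3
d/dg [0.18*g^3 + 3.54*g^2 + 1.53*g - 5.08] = 0.54*g^2 + 7.08*g + 1.53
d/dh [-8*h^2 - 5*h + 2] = -16*h - 5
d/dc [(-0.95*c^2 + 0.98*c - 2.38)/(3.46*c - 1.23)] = (-3.287*c^2 + 2.337*c + 7.0294)/(11.9716*c^2 - 8.5116*c + 1.5129)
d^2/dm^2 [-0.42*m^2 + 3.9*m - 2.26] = -0.840000000000000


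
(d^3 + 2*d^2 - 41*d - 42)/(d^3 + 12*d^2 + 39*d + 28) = (d - 6)/(d + 4)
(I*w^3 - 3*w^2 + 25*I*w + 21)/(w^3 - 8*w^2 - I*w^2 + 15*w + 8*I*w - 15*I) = (I*w^2 - 4*w + 21*I)/(w^2 - 8*w + 15)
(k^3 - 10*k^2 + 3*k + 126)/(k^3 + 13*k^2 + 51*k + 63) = (k^2 - 13*k + 42)/(k^2 + 10*k + 21)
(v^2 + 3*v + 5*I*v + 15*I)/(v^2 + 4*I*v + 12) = (v^2 + v*(3 + 5*I) + 15*I)/(v^2 + 4*I*v + 12)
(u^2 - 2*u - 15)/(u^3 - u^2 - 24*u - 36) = (u - 5)/(u^2 - 4*u - 12)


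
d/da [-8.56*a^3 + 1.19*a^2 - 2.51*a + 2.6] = -25.68*a^2 + 2.38*a - 2.51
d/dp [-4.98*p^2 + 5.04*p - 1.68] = 5.04 - 9.96*p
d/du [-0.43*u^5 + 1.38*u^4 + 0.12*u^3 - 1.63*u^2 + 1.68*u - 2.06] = -2.15*u^4 + 5.52*u^3 + 0.36*u^2 - 3.26*u + 1.68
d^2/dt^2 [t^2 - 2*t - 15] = 2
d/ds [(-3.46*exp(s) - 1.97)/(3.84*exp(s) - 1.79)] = 13.7582*exp(s)/(3.84*exp(s) - 1.79)^2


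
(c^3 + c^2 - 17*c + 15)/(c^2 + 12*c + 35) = (c^2 - 4*c + 3)/(c + 7)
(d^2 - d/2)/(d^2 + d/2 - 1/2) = d/(d + 1)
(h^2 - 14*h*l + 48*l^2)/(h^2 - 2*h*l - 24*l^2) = (h - 8*l)/(h + 4*l)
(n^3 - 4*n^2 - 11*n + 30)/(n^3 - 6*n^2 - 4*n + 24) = (n^2 - 2*n - 15)/(n^2 - 4*n - 12)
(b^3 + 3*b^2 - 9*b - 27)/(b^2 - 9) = b + 3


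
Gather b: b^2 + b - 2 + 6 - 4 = b^2 + b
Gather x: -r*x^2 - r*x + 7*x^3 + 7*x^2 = -r*x + 7*x^3 + x^2*(7 - r)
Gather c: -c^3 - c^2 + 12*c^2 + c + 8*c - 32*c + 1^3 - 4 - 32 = -c^3 + 11*c^2 - 23*c - 35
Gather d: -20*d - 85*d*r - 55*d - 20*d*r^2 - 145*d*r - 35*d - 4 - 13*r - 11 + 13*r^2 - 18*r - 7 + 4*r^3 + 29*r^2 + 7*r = d*(-20*r^2 - 230*r - 110) + 4*r^3 + 42*r^2 - 24*r - 22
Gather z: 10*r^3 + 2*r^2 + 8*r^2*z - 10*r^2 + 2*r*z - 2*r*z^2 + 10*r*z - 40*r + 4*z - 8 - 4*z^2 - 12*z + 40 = 10*r^3 - 8*r^2 - 40*r + z^2*(-2*r - 4) + z*(8*r^2 + 12*r - 8) + 32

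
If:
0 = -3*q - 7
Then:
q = -7/3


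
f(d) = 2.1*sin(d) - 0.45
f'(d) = 2.1*cos(d)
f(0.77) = 1.01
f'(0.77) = 1.51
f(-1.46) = -2.54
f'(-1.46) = 0.23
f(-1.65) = -2.54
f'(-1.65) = -0.17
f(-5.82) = 0.49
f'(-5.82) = 1.88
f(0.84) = 1.11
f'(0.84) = 1.40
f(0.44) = 0.44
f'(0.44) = 1.90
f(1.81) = 1.59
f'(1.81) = -0.50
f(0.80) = 1.06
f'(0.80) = 1.46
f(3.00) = -0.15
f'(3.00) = -2.08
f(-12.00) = 0.68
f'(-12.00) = 1.77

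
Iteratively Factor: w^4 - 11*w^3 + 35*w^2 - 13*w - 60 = (w - 3)*(w^3 - 8*w^2 + 11*w + 20) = (w - 5)*(w - 3)*(w^2 - 3*w - 4) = (w - 5)*(w - 3)*(w + 1)*(w - 4)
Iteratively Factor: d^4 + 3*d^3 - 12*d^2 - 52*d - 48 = (d + 2)*(d^3 + d^2 - 14*d - 24) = (d - 4)*(d + 2)*(d^2 + 5*d + 6) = (d - 4)*(d + 2)*(d + 3)*(d + 2)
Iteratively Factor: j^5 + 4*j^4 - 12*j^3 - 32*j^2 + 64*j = (j)*(j^4 + 4*j^3 - 12*j^2 - 32*j + 64) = j*(j - 2)*(j^3 + 6*j^2 - 32) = j*(j - 2)*(j + 4)*(j^2 + 2*j - 8) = j*(j - 2)*(j + 4)^2*(j - 2)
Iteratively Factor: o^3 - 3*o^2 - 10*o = (o + 2)*(o^2 - 5*o) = o*(o + 2)*(o - 5)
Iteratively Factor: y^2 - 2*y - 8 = (y - 4)*(y + 2)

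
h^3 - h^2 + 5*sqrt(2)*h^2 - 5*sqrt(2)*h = h*(h - 1)*(h + 5*sqrt(2))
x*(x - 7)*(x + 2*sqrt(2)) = x^3 - 7*x^2 + 2*sqrt(2)*x^2 - 14*sqrt(2)*x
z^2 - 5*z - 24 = (z - 8)*(z + 3)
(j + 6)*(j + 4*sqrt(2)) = j^2 + 4*sqrt(2)*j + 6*j + 24*sqrt(2)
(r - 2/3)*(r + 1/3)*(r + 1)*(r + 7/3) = r^4 + 3*r^3 + r^2 - 41*r/27 - 14/27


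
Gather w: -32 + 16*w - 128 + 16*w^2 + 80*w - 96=16*w^2 + 96*w - 256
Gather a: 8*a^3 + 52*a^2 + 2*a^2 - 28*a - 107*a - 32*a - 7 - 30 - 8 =8*a^3 + 54*a^2 - 167*a - 45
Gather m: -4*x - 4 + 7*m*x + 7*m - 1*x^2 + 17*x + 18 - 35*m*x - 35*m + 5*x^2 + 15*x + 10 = m*(-28*x - 28) + 4*x^2 + 28*x + 24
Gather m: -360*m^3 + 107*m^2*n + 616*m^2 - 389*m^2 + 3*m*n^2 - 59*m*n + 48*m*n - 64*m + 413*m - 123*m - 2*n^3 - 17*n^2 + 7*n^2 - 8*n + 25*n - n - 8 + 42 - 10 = -360*m^3 + m^2*(107*n + 227) + m*(3*n^2 - 11*n + 226) - 2*n^3 - 10*n^2 + 16*n + 24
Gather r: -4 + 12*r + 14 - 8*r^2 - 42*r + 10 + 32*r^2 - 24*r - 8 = 24*r^2 - 54*r + 12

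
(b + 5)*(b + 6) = b^2 + 11*b + 30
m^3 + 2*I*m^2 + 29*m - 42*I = (m - 3*I)*(m - 2*I)*(m + 7*I)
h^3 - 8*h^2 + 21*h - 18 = (h - 3)^2*(h - 2)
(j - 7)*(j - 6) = j^2 - 13*j + 42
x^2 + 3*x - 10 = (x - 2)*(x + 5)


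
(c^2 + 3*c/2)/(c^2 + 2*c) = (c + 3/2)/(c + 2)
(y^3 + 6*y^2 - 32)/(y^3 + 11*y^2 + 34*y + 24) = (y^2 + 2*y - 8)/(y^2 + 7*y + 6)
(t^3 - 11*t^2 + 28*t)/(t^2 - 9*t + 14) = t*(t - 4)/(t - 2)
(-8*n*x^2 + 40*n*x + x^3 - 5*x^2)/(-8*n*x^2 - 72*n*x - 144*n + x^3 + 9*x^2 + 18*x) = x*(x - 5)/(x^2 + 9*x + 18)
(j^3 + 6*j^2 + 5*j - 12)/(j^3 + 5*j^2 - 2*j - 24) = (j - 1)/(j - 2)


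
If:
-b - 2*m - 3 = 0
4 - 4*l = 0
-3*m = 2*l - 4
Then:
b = -13/3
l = 1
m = 2/3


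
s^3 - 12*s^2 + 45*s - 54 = (s - 6)*(s - 3)^2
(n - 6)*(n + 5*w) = n^2 + 5*n*w - 6*n - 30*w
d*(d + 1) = d^2 + d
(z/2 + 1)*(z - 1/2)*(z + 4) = z^3/2 + 11*z^2/4 + 5*z/2 - 2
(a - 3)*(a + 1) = a^2 - 2*a - 3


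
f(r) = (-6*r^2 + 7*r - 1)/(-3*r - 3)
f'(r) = (7 - 12*r)/(-3*r - 3) + 3*(-6*r^2 + 7*r - 1)/(-3*r - 3)^2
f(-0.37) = 2.33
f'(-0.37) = -9.76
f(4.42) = 5.37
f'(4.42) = 1.84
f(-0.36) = 2.24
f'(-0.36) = -9.39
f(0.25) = -0.10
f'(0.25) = -0.99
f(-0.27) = 1.52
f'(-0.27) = -6.76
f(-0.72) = 10.89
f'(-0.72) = -57.52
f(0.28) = -0.13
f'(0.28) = -0.85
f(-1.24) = -26.26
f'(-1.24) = -79.02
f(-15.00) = -34.67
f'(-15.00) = 1.98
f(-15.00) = -34.67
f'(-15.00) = 1.98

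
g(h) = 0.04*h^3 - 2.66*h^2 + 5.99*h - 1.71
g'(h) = 0.12*h^2 - 5.32*h + 5.99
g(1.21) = 1.71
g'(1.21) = -0.27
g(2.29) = -1.46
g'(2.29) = -5.56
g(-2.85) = -41.31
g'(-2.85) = 22.13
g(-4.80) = -96.17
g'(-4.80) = 34.29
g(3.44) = -10.95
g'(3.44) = -10.89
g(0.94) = 1.60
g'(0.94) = 1.10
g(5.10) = -35.04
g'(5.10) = -18.02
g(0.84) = 1.47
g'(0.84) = 1.61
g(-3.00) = -44.70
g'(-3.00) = 23.03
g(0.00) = -1.71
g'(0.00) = 5.99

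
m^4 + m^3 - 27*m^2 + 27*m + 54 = (m - 3)^2*(m + 1)*(m + 6)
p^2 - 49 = (p - 7)*(p + 7)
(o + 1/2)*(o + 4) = o^2 + 9*o/2 + 2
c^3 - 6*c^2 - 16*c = c*(c - 8)*(c + 2)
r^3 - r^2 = r^2*(r - 1)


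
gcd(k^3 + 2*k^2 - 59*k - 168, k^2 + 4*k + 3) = k + 3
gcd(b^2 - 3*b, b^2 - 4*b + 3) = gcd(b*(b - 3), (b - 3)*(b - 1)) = b - 3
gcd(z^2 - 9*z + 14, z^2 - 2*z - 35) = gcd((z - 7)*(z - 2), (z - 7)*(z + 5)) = z - 7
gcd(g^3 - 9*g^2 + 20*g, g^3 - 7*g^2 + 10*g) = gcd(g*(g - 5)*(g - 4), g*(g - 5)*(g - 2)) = g^2 - 5*g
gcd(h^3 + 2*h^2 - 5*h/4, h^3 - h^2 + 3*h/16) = h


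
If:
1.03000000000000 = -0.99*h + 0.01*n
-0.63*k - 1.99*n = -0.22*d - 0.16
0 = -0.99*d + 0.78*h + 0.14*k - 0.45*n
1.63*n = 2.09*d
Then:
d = -0.37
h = -1.05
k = 1.64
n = -0.48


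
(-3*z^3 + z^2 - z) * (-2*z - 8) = 6*z^4 + 22*z^3 - 6*z^2 + 8*z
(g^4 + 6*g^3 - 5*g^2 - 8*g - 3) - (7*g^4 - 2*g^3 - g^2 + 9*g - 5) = -6*g^4 + 8*g^3 - 4*g^2 - 17*g + 2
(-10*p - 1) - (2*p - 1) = -12*p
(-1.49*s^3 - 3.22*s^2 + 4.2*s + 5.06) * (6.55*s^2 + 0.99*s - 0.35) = -9.7595*s^5 - 22.5661*s^4 + 24.8437*s^3 + 38.428*s^2 + 3.5394*s - 1.771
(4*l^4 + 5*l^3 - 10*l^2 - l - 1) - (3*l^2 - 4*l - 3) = 4*l^4 + 5*l^3 - 13*l^2 + 3*l + 2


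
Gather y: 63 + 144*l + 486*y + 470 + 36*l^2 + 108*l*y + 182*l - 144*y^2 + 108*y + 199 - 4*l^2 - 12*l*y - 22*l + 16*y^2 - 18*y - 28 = 32*l^2 + 304*l - 128*y^2 + y*(96*l + 576) + 704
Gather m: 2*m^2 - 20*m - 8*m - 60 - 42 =2*m^2 - 28*m - 102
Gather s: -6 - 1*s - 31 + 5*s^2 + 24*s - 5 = 5*s^2 + 23*s - 42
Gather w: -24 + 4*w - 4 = 4*w - 28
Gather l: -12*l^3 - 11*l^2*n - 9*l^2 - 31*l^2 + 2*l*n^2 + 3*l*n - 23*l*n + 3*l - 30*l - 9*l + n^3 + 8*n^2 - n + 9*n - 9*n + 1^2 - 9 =-12*l^3 + l^2*(-11*n - 40) + l*(2*n^2 - 20*n - 36) + n^3 + 8*n^2 - n - 8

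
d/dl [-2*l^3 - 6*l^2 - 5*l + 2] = -6*l^2 - 12*l - 5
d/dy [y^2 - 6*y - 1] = 2*y - 6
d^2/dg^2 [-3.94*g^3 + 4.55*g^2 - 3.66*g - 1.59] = 9.1 - 23.64*g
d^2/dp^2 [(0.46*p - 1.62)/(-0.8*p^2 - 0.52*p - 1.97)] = (-(0.46*p - 1.62)*(1.6*p + 0.52)*(3.2*p + 1.04) + (2.208*p - 2.1136)*(0.8*p^2 + 0.52*p + 1.97))/(0.8*p^2 + 0.52*p + 1.97)^3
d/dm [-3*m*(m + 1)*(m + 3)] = -9*m^2 - 24*m - 9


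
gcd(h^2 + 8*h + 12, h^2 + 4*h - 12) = h + 6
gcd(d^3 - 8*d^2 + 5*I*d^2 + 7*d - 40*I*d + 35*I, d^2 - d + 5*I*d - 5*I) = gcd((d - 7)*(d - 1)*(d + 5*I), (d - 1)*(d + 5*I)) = d^2 + d*(-1 + 5*I) - 5*I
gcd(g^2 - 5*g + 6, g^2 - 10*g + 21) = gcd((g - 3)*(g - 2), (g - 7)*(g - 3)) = g - 3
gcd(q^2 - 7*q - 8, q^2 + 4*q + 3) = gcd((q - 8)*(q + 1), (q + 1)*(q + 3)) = q + 1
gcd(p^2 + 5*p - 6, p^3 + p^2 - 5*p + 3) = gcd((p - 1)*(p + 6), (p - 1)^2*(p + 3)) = p - 1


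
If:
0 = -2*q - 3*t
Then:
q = -3*t/2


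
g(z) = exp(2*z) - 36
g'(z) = 2*exp(2*z)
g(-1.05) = -35.88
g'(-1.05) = 0.24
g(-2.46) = -35.99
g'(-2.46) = 0.01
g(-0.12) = -35.21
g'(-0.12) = 1.57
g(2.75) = 208.69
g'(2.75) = 489.38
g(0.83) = -30.74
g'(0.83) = 10.52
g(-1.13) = -35.90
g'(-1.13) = 0.21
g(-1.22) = -35.91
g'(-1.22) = 0.17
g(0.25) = -34.35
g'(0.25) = 3.30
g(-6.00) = -36.00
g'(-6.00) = 0.00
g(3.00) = 367.43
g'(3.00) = 806.86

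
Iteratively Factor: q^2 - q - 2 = (q - 2)*(q + 1)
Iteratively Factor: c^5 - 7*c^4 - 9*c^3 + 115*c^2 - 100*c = (c + 4)*(c^4 - 11*c^3 + 35*c^2 - 25*c) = (c - 1)*(c + 4)*(c^3 - 10*c^2 + 25*c) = c*(c - 1)*(c + 4)*(c^2 - 10*c + 25) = c*(c - 5)*(c - 1)*(c + 4)*(c - 5)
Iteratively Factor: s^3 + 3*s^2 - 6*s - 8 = (s + 1)*(s^2 + 2*s - 8) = (s - 2)*(s + 1)*(s + 4)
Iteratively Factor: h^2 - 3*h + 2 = (h - 2)*(h - 1)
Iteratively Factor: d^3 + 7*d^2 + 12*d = (d)*(d^2 + 7*d + 12) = d*(d + 4)*(d + 3)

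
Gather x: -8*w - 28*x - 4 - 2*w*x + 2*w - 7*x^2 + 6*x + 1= -6*w - 7*x^2 + x*(-2*w - 22) - 3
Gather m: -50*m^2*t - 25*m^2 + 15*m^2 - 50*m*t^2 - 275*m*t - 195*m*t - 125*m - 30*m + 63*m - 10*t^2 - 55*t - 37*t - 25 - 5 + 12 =m^2*(-50*t - 10) + m*(-50*t^2 - 470*t - 92) - 10*t^2 - 92*t - 18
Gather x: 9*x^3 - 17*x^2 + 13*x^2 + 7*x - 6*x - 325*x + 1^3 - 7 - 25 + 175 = 9*x^3 - 4*x^2 - 324*x + 144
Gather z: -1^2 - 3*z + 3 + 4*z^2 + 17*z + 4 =4*z^2 + 14*z + 6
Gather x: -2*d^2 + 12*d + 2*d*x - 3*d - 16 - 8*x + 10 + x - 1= -2*d^2 + 9*d + x*(2*d - 7) - 7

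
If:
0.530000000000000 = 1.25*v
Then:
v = 0.42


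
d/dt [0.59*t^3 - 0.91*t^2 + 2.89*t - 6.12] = 1.77*t^2 - 1.82*t + 2.89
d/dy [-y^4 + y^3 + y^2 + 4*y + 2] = -4*y^3 + 3*y^2 + 2*y + 4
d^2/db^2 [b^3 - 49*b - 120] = 6*b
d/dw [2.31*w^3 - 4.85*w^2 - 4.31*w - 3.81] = 6.93*w^2 - 9.7*w - 4.31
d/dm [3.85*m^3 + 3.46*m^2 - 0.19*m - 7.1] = 11.55*m^2 + 6.92*m - 0.19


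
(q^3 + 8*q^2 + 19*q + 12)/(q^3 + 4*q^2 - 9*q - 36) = (q + 1)/(q - 3)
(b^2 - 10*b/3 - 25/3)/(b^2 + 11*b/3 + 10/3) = (b - 5)/(b + 2)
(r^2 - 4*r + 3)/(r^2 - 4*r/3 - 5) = 3*(r - 1)/(3*r + 5)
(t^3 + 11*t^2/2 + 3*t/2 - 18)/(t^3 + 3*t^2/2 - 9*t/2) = (t + 4)/t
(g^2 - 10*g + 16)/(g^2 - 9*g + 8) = (g - 2)/(g - 1)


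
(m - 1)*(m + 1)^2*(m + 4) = m^4 + 5*m^3 + 3*m^2 - 5*m - 4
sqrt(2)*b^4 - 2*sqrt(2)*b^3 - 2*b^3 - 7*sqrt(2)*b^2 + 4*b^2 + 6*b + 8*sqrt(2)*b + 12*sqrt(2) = (b - 3)*(b - 2*sqrt(2))*(b + sqrt(2))*(sqrt(2)*b + sqrt(2))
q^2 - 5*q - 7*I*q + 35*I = (q - 5)*(q - 7*I)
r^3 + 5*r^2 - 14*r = r*(r - 2)*(r + 7)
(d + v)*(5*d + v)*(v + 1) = 5*d^2*v + 5*d^2 + 6*d*v^2 + 6*d*v + v^3 + v^2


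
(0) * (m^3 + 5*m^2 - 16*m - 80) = 0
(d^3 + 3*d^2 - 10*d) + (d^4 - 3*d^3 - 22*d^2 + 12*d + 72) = d^4 - 2*d^3 - 19*d^2 + 2*d + 72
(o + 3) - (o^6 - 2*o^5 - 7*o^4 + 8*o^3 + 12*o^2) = -o^6 + 2*o^5 + 7*o^4 - 8*o^3 - 12*o^2 + o + 3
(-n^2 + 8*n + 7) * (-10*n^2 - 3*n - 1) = 10*n^4 - 77*n^3 - 93*n^2 - 29*n - 7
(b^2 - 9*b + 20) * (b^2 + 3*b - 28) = b^4 - 6*b^3 - 35*b^2 + 312*b - 560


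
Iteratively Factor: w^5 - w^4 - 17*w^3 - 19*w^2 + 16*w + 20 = (w - 5)*(w^4 + 4*w^3 + 3*w^2 - 4*w - 4) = (w - 5)*(w - 1)*(w^3 + 5*w^2 + 8*w + 4) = (w - 5)*(w - 1)*(w + 1)*(w^2 + 4*w + 4) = (w - 5)*(w - 1)*(w + 1)*(w + 2)*(w + 2)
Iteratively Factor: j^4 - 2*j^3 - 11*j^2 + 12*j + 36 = (j + 2)*(j^3 - 4*j^2 - 3*j + 18) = (j - 3)*(j + 2)*(j^2 - j - 6) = (j - 3)*(j + 2)^2*(j - 3)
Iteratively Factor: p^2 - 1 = (p - 1)*(p + 1)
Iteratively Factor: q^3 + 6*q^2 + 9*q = (q + 3)*(q^2 + 3*q) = (q + 3)^2*(q)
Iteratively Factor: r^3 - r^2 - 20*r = (r)*(r^2 - r - 20) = r*(r - 5)*(r + 4)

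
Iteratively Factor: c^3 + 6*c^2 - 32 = (c + 4)*(c^2 + 2*c - 8) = (c - 2)*(c + 4)*(c + 4)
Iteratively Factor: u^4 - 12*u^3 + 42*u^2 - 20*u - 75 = (u - 3)*(u^3 - 9*u^2 + 15*u + 25) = (u - 3)*(u + 1)*(u^2 - 10*u + 25) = (u - 5)*(u - 3)*(u + 1)*(u - 5)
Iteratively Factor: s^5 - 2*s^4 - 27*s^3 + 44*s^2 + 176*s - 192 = (s - 1)*(s^4 - s^3 - 28*s^2 + 16*s + 192) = (s - 4)*(s - 1)*(s^3 + 3*s^2 - 16*s - 48) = (s - 4)*(s - 1)*(s + 4)*(s^2 - s - 12) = (s - 4)^2*(s - 1)*(s + 4)*(s + 3)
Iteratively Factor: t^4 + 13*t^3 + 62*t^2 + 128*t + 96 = (t + 4)*(t^3 + 9*t^2 + 26*t + 24) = (t + 2)*(t + 4)*(t^2 + 7*t + 12) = (t + 2)*(t + 4)^2*(t + 3)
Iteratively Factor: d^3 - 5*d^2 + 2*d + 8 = (d - 2)*(d^2 - 3*d - 4) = (d - 4)*(d - 2)*(d + 1)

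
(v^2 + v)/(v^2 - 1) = v/(v - 1)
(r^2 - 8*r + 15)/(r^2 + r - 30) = (r - 3)/(r + 6)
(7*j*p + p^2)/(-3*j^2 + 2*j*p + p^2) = p*(7*j + p)/(-3*j^2 + 2*j*p + p^2)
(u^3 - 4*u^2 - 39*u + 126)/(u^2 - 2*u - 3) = (u^2 - u - 42)/(u + 1)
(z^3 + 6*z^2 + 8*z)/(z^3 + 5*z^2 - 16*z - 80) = z*(z + 2)/(z^2 + z - 20)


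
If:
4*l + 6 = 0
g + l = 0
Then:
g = 3/2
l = -3/2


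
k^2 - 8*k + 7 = (k - 7)*(k - 1)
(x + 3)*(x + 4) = x^2 + 7*x + 12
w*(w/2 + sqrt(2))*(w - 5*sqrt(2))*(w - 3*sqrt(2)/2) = w^4/2 - 9*sqrt(2)*w^3/4 - 11*w^2/2 + 15*sqrt(2)*w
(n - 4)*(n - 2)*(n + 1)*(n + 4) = n^4 - n^3 - 18*n^2 + 16*n + 32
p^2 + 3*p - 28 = (p - 4)*(p + 7)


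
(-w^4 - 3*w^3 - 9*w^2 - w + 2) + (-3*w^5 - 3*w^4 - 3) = -3*w^5 - 4*w^4 - 3*w^3 - 9*w^2 - w - 1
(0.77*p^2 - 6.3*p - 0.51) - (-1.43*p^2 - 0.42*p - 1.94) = 2.2*p^2 - 5.88*p + 1.43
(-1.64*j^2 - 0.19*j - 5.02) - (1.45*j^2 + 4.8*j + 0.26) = -3.09*j^2 - 4.99*j - 5.28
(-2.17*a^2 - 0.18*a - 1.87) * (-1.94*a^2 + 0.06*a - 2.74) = 4.2098*a^4 + 0.219*a^3 + 9.5628*a^2 + 0.381*a + 5.1238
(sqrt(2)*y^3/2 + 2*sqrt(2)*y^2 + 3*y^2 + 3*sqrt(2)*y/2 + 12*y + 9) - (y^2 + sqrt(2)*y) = sqrt(2)*y^3/2 + 2*y^2 + 2*sqrt(2)*y^2 + sqrt(2)*y/2 + 12*y + 9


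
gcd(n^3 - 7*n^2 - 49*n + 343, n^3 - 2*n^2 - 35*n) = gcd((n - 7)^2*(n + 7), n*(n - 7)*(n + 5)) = n - 7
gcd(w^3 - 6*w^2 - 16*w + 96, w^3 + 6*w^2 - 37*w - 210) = w - 6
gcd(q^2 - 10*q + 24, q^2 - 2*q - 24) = q - 6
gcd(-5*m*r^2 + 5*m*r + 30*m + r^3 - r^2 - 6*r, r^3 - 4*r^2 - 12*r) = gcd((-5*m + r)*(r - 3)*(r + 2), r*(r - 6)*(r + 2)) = r + 2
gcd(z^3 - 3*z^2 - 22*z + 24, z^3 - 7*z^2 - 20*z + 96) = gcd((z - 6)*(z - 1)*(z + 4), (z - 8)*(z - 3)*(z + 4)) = z + 4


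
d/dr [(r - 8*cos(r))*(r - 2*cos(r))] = 10*r*sin(r) + 2*r - 16*sin(2*r) - 10*cos(r)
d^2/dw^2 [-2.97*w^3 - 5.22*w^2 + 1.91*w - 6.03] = -17.82*w - 10.44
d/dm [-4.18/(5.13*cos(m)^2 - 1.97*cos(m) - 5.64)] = (8.2346 - 42.8868*cos(m))*sin(m)/(-5.13*cos(m)^2 + 1.97*cos(m) + 5.64)^2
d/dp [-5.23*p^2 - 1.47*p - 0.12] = -10.46*p - 1.47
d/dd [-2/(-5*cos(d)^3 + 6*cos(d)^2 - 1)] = 6*(5*cos(d) - 4)*sin(d)*cos(d)/(5*cos(d)^3 - 6*cos(d)^2 + 1)^2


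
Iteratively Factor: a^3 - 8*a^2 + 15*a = (a - 3)*(a^2 - 5*a) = (a - 5)*(a - 3)*(a)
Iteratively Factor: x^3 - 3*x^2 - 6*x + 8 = (x + 2)*(x^2 - 5*x + 4) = (x - 4)*(x + 2)*(x - 1)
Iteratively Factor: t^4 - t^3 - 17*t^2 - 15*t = (t - 5)*(t^3 + 4*t^2 + 3*t) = (t - 5)*(t + 3)*(t^2 + t) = t*(t - 5)*(t + 3)*(t + 1)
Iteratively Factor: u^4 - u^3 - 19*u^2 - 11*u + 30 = (u + 3)*(u^3 - 4*u^2 - 7*u + 10) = (u + 2)*(u + 3)*(u^2 - 6*u + 5) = (u - 1)*(u + 2)*(u + 3)*(u - 5)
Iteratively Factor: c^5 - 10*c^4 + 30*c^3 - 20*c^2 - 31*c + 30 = (c + 1)*(c^4 - 11*c^3 + 41*c^2 - 61*c + 30) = (c - 1)*(c + 1)*(c^3 - 10*c^2 + 31*c - 30) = (c - 5)*(c - 1)*(c + 1)*(c^2 - 5*c + 6) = (c - 5)*(c - 3)*(c - 1)*(c + 1)*(c - 2)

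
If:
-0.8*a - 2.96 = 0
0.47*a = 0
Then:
No Solution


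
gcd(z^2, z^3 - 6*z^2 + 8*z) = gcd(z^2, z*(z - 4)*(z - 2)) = z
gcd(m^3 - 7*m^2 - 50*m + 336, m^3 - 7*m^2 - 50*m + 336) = m^3 - 7*m^2 - 50*m + 336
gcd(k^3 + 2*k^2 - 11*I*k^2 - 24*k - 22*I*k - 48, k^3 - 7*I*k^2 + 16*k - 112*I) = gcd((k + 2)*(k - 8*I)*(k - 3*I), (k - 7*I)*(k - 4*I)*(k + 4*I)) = 1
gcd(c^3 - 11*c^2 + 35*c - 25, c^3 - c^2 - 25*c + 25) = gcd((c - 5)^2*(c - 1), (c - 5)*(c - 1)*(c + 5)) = c^2 - 6*c + 5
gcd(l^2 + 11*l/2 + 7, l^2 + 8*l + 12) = l + 2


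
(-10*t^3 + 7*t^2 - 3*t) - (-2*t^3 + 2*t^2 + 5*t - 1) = -8*t^3 + 5*t^2 - 8*t + 1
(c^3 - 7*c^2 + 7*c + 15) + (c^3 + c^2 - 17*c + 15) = 2*c^3 - 6*c^2 - 10*c + 30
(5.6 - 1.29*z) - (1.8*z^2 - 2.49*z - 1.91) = -1.8*z^2 + 1.2*z + 7.51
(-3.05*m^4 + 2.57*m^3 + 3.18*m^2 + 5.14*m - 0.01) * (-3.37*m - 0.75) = 10.2785*m^5 - 6.3734*m^4 - 12.6441*m^3 - 19.7068*m^2 - 3.8213*m + 0.0075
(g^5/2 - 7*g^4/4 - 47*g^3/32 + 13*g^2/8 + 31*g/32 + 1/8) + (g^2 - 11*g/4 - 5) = g^5/2 - 7*g^4/4 - 47*g^3/32 + 21*g^2/8 - 57*g/32 - 39/8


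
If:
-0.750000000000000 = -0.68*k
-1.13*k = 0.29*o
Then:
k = 1.10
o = -4.30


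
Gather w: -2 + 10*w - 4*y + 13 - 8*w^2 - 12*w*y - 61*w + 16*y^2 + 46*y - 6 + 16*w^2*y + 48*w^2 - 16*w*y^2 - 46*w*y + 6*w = w^2*(16*y + 40) + w*(-16*y^2 - 58*y - 45) + 16*y^2 + 42*y + 5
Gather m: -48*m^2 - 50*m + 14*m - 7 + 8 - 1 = -48*m^2 - 36*m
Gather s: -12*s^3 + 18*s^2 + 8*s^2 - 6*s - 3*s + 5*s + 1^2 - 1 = -12*s^3 + 26*s^2 - 4*s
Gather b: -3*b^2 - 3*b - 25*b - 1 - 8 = -3*b^2 - 28*b - 9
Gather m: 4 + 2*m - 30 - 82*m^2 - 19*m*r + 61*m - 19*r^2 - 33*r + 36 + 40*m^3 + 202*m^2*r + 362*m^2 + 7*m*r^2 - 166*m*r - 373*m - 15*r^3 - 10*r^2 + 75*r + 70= 40*m^3 + m^2*(202*r + 280) + m*(7*r^2 - 185*r - 310) - 15*r^3 - 29*r^2 + 42*r + 80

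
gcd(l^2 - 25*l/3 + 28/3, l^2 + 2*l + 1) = 1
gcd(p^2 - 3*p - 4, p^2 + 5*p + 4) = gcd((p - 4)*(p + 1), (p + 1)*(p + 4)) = p + 1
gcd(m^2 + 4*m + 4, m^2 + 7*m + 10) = m + 2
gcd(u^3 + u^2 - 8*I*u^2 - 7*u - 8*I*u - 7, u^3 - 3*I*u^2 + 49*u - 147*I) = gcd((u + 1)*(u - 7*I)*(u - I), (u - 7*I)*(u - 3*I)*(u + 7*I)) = u - 7*I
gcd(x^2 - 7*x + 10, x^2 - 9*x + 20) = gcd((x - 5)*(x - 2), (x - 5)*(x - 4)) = x - 5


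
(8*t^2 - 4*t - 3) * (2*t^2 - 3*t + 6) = 16*t^4 - 32*t^3 + 54*t^2 - 15*t - 18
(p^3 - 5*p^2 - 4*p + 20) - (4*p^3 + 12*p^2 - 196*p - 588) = -3*p^3 - 17*p^2 + 192*p + 608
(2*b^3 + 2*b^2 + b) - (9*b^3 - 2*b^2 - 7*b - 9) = -7*b^3 + 4*b^2 + 8*b + 9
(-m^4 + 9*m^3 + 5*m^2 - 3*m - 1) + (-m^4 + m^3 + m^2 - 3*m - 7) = -2*m^4 + 10*m^3 + 6*m^2 - 6*m - 8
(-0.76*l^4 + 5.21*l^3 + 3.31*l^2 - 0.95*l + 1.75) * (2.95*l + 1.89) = -2.242*l^5 + 13.9331*l^4 + 19.6114*l^3 + 3.4534*l^2 + 3.367*l + 3.3075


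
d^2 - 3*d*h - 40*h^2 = (d - 8*h)*(d + 5*h)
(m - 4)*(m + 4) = m^2 - 16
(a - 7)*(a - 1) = a^2 - 8*a + 7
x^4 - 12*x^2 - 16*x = x*(x - 4)*(x + 2)^2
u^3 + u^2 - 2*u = u*(u - 1)*(u + 2)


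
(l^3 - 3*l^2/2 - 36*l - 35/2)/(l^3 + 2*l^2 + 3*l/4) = 2*(l^2 - 2*l - 35)/(l*(2*l + 3))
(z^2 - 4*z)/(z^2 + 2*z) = (z - 4)/(z + 2)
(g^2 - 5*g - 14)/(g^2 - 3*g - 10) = (g - 7)/(g - 5)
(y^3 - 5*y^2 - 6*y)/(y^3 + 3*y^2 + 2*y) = (y - 6)/(y + 2)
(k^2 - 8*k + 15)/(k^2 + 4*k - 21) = (k - 5)/(k + 7)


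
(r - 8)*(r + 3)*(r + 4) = r^3 - r^2 - 44*r - 96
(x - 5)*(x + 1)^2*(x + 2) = x^4 - x^3 - 15*x^2 - 23*x - 10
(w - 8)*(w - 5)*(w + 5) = w^3 - 8*w^2 - 25*w + 200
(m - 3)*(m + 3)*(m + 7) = m^3 + 7*m^2 - 9*m - 63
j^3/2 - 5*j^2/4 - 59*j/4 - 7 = (j/2 + 1/4)*(j - 7)*(j + 4)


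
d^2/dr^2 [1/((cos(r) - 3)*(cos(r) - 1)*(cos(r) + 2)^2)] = 2*(-62*(1 - cos(r)^2)^2 + 10*sin(r)^6 + 2*cos(r)^6 + 32*cos(r)^5 - 2*cos(r)^3 - 105*cos(r)^2 - 10*cos(r) + 83)/((cos(r) - 3)^3*(cos(r) - 1)^3*(cos(r) + 2)^4)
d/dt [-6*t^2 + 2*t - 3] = 2 - 12*t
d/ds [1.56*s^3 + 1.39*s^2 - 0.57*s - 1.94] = 4.68*s^2 + 2.78*s - 0.57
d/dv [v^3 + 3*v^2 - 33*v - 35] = 3*v^2 + 6*v - 33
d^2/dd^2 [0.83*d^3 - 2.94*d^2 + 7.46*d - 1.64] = 4.98*d - 5.88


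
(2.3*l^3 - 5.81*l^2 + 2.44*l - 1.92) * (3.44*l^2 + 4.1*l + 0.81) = 7.912*l^5 - 10.5564*l^4 - 13.5644*l^3 - 1.3069*l^2 - 5.8956*l - 1.5552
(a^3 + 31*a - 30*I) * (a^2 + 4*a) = a^5 + 4*a^4 + 31*a^3 + 124*a^2 - 30*I*a^2 - 120*I*a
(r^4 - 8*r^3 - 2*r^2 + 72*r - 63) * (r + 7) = r^5 - r^4 - 58*r^3 + 58*r^2 + 441*r - 441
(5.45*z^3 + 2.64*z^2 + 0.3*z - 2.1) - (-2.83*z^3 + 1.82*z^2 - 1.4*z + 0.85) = 8.28*z^3 + 0.82*z^2 + 1.7*z - 2.95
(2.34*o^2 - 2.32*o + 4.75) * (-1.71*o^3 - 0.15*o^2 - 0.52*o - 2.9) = -4.0014*o^5 + 3.6162*o^4 - 8.9913*o^3 - 6.2921*o^2 + 4.258*o - 13.775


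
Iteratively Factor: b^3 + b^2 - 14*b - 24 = (b - 4)*(b^2 + 5*b + 6) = (b - 4)*(b + 2)*(b + 3)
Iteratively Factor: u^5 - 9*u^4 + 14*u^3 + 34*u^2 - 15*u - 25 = (u - 1)*(u^4 - 8*u^3 + 6*u^2 + 40*u + 25) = (u - 5)*(u - 1)*(u^3 - 3*u^2 - 9*u - 5) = (u - 5)*(u - 1)*(u + 1)*(u^2 - 4*u - 5) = (u - 5)^2*(u - 1)*(u + 1)*(u + 1)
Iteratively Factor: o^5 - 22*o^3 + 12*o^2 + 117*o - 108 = (o + 3)*(o^4 - 3*o^3 - 13*o^2 + 51*o - 36) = (o - 1)*(o + 3)*(o^3 - 2*o^2 - 15*o + 36) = (o - 1)*(o + 3)*(o + 4)*(o^2 - 6*o + 9) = (o - 3)*(o - 1)*(o + 3)*(o + 4)*(o - 3)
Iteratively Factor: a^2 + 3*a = (a)*(a + 3)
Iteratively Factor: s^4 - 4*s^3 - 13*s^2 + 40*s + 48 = (s + 3)*(s^3 - 7*s^2 + 8*s + 16) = (s + 1)*(s + 3)*(s^2 - 8*s + 16) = (s - 4)*(s + 1)*(s + 3)*(s - 4)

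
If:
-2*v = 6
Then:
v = -3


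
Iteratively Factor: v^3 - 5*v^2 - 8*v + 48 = (v + 3)*(v^2 - 8*v + 16) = (v - 4)*(v + 3)*(v - 4)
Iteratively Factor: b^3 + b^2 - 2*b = (b)*(b^2 + b - 2) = b*(b + 2)*(b - 1)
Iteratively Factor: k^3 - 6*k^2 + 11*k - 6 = (k - 3)*(k^2 - 3*k + 2) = (k - 3)*(k - 1)*(k - 2)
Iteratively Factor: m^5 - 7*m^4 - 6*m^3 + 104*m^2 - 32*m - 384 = (m - 4)*(m^4 - 3*m^3 - 18*m^2 + 32*m + 96) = (m - 4)*(m + 2)*(m^3 - 5*m^2 - 8*m + 48) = (m - 4)*(m + 2)*(m + 3)*(m^2 - 8*m + 16) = (m - 4)^2*(m + 2)*(m + 3)*(m - 4)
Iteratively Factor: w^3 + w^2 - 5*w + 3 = (w - 1)*(w^2 + 2*w - 3) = (w - 1)^2*(w + 3)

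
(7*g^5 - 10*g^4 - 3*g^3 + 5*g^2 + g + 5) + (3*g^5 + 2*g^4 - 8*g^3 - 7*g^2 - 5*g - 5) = 10*g^5 - 8*g^4 - 11*g^3 - 2*g^2 - 4*g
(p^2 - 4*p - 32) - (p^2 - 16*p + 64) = 12*p - 96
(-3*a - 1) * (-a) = 3*a^2 + a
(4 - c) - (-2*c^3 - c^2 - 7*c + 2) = 2*c^3 + c^2 + 6*c + 2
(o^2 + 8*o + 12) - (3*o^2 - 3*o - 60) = -2*o^2 + 11*o + 72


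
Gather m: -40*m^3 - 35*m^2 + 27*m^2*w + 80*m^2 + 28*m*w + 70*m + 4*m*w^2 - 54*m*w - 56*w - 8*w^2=-40*m^3 + m^2*(27*w + 45) + m*(4*w^2 - 26*w + 70) - 8*w^2 - 56*w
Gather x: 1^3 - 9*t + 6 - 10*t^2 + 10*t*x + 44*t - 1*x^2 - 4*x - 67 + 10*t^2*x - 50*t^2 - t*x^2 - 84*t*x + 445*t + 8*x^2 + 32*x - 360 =-60*t^2 + 480*t + x^2*(7 - t) + x*(10*t^2 - 74*t + 28) - 420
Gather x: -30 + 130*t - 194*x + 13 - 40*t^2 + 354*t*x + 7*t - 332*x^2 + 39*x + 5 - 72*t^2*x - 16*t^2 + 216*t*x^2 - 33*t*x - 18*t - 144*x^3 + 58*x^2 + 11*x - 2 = -56*t^2 + 119*t - 144*x^3 + x^2*(216*t - 274) + x*(-72*t^2 + 321*t - 144) - 14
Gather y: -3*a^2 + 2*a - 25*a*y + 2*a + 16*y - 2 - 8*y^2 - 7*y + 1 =-3*a^2 + 4*a - 8*y^2 + y*(9 - 25*a) - 1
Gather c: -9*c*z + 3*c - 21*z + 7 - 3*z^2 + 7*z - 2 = c*(3 - 9*z) - 3*z^2 - 14*z + 5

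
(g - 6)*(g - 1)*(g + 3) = g^3 - 4*g^2 - 15*g + 18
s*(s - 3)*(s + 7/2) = s^3 + s^2/2 - 21*s/2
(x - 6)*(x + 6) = x^2 - 36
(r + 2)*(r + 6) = r^2 + 8*r + 12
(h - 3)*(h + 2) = h^2 - h - 6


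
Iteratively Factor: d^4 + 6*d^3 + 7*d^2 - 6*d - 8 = (d - 1)*(d^3 + 7*d^2 + 14*d + 8) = (d - 1)*(d + 1)*(d^2 + 6*d + 8) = (d - 1)*(d + 1)*(d + 4)*(d + 2)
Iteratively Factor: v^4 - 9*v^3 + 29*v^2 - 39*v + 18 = (v - 3)*(v^3 - 6*v^2 + 11*v - 6) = (v - 3)*(v - 1)*(v^2 - 5*v + 6) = (v - 3)*(v - 2)*(v - 1)*(v - 3)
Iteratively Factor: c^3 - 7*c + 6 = (c - 1)*(c^2 + c - 6) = (c - 1)*(c + 3)*(c - 2)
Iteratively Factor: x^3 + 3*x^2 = (x + 3)*(x^2) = x*(x + 3)*(x)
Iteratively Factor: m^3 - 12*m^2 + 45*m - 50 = (m - 5)*(m^2 - 7*m + 10) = (m - 5)^2*(m - 2)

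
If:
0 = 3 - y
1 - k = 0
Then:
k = 1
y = 3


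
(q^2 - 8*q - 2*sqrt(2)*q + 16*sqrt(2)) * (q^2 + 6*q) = q^4 - 2*sqrt(2)*q^3 - 2*q^3 - 48*q^2 + 4*sqrt(2)*q^2 + 96*sqrt(2)*q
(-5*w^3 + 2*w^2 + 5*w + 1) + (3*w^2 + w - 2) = -5*w^3 + 5*w^2 + 6*w - 1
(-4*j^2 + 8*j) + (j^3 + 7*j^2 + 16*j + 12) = j^3 + 3*j^2 + 24*j + 12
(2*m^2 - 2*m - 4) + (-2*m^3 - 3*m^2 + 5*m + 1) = -2*m^3 - m^2 + 3*m - 3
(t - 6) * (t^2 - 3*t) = t^3 - 9*t^2 + 18*t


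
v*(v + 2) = v^2 + 2*v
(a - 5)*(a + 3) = a^2 - 2*a - 15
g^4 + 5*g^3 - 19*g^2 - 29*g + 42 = (g - 3)*(g - 1)*(g + 2)*(g + 7)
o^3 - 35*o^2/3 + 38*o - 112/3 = (o - 7)*(o - 8/3)*(o - 2)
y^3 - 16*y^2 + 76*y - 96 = (y - 8)*(y - 6)*(y - 2)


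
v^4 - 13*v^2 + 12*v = v*(v - 3)*(v - 1)*(v + 4)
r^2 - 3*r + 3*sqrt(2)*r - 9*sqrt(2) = (r - 3)*(r + 3*sqrt(2))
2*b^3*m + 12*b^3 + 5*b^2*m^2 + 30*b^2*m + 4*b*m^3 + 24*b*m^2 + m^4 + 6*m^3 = (b + m)^2*(2*b + m)*(m + 6)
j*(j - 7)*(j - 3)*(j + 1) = j^4 - 9*j^3 + 11*j^2 + 21*j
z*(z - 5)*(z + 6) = z^3 + z^2 - 30*z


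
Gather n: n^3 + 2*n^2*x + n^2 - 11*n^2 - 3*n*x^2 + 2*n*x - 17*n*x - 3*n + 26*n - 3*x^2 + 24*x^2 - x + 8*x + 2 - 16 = n^3 + n^2*(2*x - 10) + n*(-3*x^2 - 15*x + 23) + 21*x^2 + 7*x - 14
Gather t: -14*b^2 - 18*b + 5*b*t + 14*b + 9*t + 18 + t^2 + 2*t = -14*b^2 - 4*b + t^2 + t*(5*b + 11) + 18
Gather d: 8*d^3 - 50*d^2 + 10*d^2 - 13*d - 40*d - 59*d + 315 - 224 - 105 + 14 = 8*d^3 - 40*d^2 - 112*d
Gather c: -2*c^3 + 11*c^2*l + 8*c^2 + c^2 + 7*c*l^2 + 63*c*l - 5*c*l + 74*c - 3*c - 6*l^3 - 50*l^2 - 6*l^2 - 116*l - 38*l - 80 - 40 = -2*c^3 + c^2*(11*l + 9) + c*(7*l^2 + 58*l + 71) - 6*l^3 - 56*l^2 - 154*l - 120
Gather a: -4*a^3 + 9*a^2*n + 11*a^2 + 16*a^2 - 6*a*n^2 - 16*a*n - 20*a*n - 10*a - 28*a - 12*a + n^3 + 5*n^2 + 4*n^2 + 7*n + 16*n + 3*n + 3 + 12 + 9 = -4*a^3 + a^2*(9*n + 27) + a*(-6*n^2 - 36*n - 50) + n^3 + 9*n^2 + 26*n + 24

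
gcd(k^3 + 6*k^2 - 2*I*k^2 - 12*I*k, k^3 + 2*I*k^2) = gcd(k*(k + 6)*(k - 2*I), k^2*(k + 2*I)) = k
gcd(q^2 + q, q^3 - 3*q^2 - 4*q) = q^2 + q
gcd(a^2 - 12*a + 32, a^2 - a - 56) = a - 8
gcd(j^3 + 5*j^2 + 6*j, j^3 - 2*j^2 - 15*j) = j^2 + 3*j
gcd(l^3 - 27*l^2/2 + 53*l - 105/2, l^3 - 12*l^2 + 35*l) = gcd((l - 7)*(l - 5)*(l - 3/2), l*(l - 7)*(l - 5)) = l^2 - 12*l + 35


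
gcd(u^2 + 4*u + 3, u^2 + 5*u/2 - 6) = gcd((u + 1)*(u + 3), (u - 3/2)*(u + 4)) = 1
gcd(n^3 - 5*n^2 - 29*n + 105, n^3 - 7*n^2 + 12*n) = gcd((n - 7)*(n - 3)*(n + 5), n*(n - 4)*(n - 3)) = n - 3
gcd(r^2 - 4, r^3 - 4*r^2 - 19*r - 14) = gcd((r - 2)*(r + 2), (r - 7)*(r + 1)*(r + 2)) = r + 2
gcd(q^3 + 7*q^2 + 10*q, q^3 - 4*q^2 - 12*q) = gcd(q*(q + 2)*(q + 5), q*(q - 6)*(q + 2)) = q^2 + 2*q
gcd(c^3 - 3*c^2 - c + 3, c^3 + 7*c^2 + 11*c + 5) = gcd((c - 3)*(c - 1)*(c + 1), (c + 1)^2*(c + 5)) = c + 1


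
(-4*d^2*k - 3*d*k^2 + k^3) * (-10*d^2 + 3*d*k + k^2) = 40*d^4*k + 18*d^3*k^2 - 23*d^2*k^3 + k^5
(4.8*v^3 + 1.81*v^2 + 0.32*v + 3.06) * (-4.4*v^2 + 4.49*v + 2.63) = -21.12*v^5 + 13.588*v^4 + 19.3429*v^3 - 7.2669*v^2 + 14.581*v + 8.0478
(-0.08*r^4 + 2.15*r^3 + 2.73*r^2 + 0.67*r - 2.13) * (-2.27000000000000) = 0.1816*r^4 - 4.8805*r^3 - 6.1971*r^2 - 1.5209*r + 4.8351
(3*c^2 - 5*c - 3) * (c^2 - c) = 3*c^4 - 8*c^3 + 2*c^2 + 3*c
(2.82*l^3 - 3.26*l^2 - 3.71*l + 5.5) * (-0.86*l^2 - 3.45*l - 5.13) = -2.4252*l^5 - 6.9254*l^4 - 0.0289999999999999*l^3 + 24.7933*l^2 + 0.0572999999999979*l - 28.215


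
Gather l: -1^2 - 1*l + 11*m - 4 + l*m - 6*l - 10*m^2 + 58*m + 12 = l*(m - 7) - 10*m^2 + 69*m + 7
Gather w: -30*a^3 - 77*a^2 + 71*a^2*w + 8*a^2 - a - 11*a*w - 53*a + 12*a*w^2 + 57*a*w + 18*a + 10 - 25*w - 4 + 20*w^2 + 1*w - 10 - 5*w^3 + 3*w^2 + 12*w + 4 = -30*a^3 - 69*a^2 - 36*a - 5*w^3 + w^2*(12*a + 23) + w*(71*a^2 + 46*a - 12)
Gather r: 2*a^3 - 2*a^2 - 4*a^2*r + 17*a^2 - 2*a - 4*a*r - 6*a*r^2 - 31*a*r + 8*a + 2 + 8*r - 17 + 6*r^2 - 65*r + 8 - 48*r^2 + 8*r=2*a^3 + 15*a^2 + 6*a + r^2*(-6*a - 42) + r*(-4*a^2 - 35*a - 49) - 7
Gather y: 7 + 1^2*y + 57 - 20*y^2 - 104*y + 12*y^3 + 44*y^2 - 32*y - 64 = 12*y^3 + 24*y^2 - 135*y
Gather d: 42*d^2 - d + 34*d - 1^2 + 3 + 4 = 42*d^2 + 33*d + 6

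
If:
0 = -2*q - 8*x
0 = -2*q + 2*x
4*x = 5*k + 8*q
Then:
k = 0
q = 0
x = 0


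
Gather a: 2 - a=2 - a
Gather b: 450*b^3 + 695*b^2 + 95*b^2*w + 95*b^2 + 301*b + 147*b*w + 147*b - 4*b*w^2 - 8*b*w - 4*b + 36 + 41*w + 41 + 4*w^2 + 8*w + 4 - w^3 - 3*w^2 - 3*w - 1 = 450*b^3 + b^2*(95*w + 790) + b*(-4*w^2 + 139*w + 444) - w^3 + w^2 + 46*w + 80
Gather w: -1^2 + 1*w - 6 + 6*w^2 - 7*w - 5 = 6*w^2 - 6*w - 12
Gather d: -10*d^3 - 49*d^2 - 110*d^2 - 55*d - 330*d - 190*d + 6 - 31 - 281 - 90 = -10*d^3 - 159*d^2 - 575*d - 396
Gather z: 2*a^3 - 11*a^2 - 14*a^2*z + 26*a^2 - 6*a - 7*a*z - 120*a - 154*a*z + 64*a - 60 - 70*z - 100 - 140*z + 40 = 2*a^3 + 15*a^2 - 62*a + z*(-14*a^2 - 161*a - 210) - 120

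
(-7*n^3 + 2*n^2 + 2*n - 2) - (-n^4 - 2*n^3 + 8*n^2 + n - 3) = n^4 - 5*n^3 - 6*n^2 + n + 1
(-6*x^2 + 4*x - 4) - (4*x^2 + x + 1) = -10*x^2 + 3*x - 5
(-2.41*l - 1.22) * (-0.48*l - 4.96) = 1.1568*l^2 + 12.5392*l + 6.0512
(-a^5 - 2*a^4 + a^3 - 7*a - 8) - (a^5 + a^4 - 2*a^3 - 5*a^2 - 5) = -2*a^5 - 3*a^4 + 3*a^3 + 5*a^2 - 7*a - 3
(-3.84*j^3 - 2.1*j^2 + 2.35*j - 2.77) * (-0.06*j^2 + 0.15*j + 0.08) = 0.2304*j^5 - 0.45*j^4 - 0.7632*j^3 + 0.3507*j^2 - 0.2275*j - 0.2216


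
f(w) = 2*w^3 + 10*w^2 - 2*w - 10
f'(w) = 6*w^2 + 20*w - 2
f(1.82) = 31.54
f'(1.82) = 54.27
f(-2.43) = 25.21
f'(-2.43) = -15.17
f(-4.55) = 17.73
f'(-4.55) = 31.22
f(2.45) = 74.54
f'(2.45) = 83.02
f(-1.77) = 13.78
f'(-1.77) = -18.60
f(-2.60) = 27.65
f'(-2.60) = -13.44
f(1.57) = 19.25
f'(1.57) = 44.19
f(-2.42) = 25.06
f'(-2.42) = -15.26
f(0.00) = -10.00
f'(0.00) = -2.00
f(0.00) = -10.00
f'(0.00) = -2.00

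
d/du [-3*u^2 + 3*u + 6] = 3 - 6*u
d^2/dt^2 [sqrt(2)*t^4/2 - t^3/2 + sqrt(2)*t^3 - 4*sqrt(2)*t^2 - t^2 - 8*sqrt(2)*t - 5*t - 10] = 6*sqrt(2)*t^2 - 3*t + 6*sqrt(2)*t - 8*sqrt(2) - 2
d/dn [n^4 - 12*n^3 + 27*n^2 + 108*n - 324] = 4*n^3 - 36*n^2 + 54*n + 108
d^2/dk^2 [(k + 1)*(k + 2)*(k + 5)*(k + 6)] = 12*k^2 + 84*k + 130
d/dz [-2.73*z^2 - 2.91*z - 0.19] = -5.46*z - 2.91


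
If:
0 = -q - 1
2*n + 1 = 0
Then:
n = -1/2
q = -1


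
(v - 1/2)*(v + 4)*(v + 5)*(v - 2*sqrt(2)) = v^4 - 2*sqrt(2)*v^3 + 17*v^3/2 - 17*sqrt(2)*v^2 + 31*v^2/2 - 31*sqrt(2)*v - 10*v + 20*sqrt(2)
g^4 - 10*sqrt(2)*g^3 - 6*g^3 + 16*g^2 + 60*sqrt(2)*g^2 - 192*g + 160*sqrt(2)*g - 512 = (g - 8)*(g + 2)*(g - 8*sqrt(2))*(g - 2*sqrt(2))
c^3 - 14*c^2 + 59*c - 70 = (c - 7)*(c - 5)*(c - 2)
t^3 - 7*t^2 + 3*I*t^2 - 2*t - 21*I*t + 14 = (t - 7)*(t + I)*(t + 2*I)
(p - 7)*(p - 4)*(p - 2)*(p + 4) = p^4 - 9*p^3 - 2*p^2 + 144*p - 224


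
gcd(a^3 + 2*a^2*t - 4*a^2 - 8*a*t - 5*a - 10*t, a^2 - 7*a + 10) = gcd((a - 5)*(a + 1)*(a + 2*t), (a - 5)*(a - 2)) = a - 5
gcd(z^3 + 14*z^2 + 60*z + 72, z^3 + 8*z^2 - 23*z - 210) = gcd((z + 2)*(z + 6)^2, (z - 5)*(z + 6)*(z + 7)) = z + 6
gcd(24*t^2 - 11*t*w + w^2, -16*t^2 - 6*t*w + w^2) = 8*t - w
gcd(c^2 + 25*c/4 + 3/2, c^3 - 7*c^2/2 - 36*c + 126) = c + 6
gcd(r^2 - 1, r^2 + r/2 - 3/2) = r - 1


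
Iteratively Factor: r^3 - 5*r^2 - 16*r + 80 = (r - 5)*(r^2 - 16) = (r - 5)*(r - 4)*(r + 4)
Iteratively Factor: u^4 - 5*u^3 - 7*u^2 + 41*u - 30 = (u + 3)*(u^3 - 8*u^2 + 17*u - 10) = (u - 1)*(u + 3)*(u^2 - 7*u + 10) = (u - 2)*(u - 1)*(u + 3)*(u - 5)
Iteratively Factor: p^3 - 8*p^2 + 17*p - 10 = (p - 1)*(p^2 - 7*p + 10) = (p - 5)*(p - 1)*(p - 2)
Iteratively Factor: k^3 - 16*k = (k)*(k^2 - 16) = k*(k - 4)*(k + 4)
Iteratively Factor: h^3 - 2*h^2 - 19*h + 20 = (h - 1)*(h^2 - h - 20) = (h - 1)*(h + 4)*(h - 5)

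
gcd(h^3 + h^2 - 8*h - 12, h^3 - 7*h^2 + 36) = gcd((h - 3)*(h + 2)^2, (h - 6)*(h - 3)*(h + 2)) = h^2 - h - 6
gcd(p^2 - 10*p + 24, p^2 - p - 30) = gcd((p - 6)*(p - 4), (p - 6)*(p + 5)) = p - 6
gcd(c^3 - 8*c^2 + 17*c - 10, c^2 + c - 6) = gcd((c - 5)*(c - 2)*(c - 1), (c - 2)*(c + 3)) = c - 2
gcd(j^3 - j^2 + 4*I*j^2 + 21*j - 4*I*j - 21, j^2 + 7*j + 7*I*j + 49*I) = j + 7*I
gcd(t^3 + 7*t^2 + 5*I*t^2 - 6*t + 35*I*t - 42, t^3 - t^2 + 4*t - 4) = t + 2*I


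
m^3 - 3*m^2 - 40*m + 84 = (m - 7)*(m - 2)*(m + 6)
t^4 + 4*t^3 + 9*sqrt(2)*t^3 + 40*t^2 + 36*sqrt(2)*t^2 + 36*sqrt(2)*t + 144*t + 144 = (t + 2)^2*(t + 3*sqrt(2))*(t + 6*sqrt(2))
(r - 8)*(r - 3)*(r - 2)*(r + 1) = r^4 - 12*r^3 + 33*r^2 - 2*r - 48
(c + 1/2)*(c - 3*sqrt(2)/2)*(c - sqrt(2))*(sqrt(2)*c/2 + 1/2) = sqrt(2)*c^4/2 - 2*c^3 + sqrt(2)*c^3/4 - c^2 + sqrt(2)*c^2/4 + sqrt(2)*c/8 + 3*c/2 + 3/4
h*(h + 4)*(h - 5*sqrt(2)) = h^3 - 5*sqrt(2)*h^2 + 4*h^2 - 20*sqrt(2)*h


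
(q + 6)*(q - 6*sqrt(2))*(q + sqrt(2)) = q^3 - 5*sqrt(2)*q^2 + 6*q^2 - 30*sqrt(2)*q - 12*q - 72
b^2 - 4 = (b - 2)*(b + 2)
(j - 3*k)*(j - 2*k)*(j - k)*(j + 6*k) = j^4 - 25*j^2*k^2 + 60*j*k^3 - 36*k^4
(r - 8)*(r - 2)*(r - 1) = r^3 - 11*r^2 + 26*r - 16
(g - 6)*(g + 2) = g^2 - 4*g - 12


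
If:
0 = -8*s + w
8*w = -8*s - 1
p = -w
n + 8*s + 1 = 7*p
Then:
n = -1/9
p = 1/9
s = -1/72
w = -1/9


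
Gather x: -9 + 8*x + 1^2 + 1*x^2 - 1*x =x^2 + 7*x - 8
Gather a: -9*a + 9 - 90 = -9*a - 81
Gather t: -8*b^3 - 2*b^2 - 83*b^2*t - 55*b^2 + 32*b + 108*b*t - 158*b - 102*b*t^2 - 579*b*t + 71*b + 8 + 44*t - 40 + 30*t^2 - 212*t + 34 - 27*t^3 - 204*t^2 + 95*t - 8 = -8*b^3 - 57*b^2 - 55*b - 27*t^3 + t^2*(-102*b - 174) + t*(-83*b^2 - 471*b - 73) - 6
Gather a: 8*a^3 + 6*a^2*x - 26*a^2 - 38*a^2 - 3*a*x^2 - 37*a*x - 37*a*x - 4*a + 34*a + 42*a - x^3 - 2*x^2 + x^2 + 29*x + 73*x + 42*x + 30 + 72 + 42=8*a^3 + a^2*(6*x - 64) + a*(-3*x^2 - 74*x + 72) - x^3 - x^2 + 144*x + 144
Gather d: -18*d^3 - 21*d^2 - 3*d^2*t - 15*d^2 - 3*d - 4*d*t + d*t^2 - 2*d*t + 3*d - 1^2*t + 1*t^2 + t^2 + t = -18*d^3 + d^2*(-3*t - 36) + d*(t^2 - 6*t) + 2*t^2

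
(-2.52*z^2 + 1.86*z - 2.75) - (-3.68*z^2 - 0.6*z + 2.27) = 1.16*z^2 + 2.46*z - 5.02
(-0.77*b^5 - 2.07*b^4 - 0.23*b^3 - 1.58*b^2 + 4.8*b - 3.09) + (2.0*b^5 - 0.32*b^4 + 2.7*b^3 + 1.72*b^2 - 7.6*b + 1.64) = 1.23*b^5 - 2.39*b^4 + 2.47*b^3 + 0.14*b^2 - 2.8*b - 1.45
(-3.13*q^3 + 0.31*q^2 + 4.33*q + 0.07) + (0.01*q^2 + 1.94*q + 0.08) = -3.13*q^3 + 0.32*q^2 + 6.27*q + 0.15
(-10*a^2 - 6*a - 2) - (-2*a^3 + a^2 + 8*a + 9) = 2*a^3 - 11*a^2 - 14*a - 11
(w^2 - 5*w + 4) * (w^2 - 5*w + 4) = w^4 - 10*w^3 + 33*w^2 - 40*w + 16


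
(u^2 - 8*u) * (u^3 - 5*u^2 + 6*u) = u^5 - 13*u^4 + 46*u^3 - 48*u^2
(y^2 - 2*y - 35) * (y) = y^3 - 2*y^2 - 35*y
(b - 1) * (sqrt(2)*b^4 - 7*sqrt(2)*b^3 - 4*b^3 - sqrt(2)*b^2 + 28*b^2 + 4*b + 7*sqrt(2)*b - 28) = sqrt(2)*b^5 - 8*sqrt(2)*b^4 - 4*b^4 + 6*sqrt(2)*b^3 + 32*b^3 - 24*b^2 + 8*sqrt(2)*b^2 - 32*b - 7*sqrt(2)*b + 28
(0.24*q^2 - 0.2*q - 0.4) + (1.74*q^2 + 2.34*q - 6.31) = 1.98*q^2 + 2.14*q - 6.71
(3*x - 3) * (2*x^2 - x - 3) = 6*x^3 - 9*x^2 - 6*x + 9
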